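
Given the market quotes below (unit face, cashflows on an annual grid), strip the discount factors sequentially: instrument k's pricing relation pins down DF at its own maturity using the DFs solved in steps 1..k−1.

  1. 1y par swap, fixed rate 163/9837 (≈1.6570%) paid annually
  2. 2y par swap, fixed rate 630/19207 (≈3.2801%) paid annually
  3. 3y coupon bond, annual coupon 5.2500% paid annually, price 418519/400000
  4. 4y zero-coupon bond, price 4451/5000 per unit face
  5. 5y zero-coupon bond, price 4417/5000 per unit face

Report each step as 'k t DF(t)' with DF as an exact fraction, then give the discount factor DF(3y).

1 1 9837/10000
2 2 937/1000
3 3 8983/10000
4 4 4451/5000
5 5 4417/5000
DF(3y) = 8983/10000 ≈ 0.898300

step 1 [1y] swap r/1=163/9837: DF=(1 − 163/9837·(0))/(1+163/9837) = 9837/10000 ≈ 0.983700
step 2 [2y] swap r/1=630/19207: DF=(1 − 630/19207·(0.983700))/(1+630/19207) = 937/1000 ≈ 0.937000
step 3 [3y] bond c/1=21/400: DF=(418519/400000 − 21/400·(0.983700+0.937000))/(1+21/400) = 8983/10000 ≈ 0.898300
step 4 [4y] zero: DF = P = 4451/5000 ≈ 0.890200
step 5 [5y] zero: DF = P = 4417/5000 ≈ 0.883400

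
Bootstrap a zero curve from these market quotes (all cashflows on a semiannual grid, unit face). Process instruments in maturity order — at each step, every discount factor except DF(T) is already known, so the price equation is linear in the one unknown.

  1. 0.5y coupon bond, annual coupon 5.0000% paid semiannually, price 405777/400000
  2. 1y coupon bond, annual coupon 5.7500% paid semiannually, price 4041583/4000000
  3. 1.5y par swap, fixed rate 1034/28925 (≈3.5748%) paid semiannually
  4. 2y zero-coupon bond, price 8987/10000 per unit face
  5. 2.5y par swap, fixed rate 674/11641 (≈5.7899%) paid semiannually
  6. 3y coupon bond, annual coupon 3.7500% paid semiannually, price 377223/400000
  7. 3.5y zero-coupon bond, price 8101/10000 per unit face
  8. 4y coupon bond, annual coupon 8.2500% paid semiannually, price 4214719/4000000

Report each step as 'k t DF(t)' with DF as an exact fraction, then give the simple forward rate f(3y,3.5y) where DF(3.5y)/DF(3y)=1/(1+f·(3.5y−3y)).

step 1 [0.5y] bond c/2=1/40: DF=(405777/400000 − 1/40·(0))/(1+1/40) = 9897/10000 ≈ 0.989700
step 2 [1y] bond c/2=23/800: DF=(4041583/4000000 − 23/800·(0.989700))/(1+23/800) = 1909/2000 ≈ 0.954500
step 3 [1.5y] swap r/2=517/28925: DF=(1 − 517/28925·(0.989700+0.954500))/(1+517/28925) = 9483/10000 ≈ 0.948300
step 4 [2y] zero: DF = P = 8987/10000 ≈ 0.898700
step 5 [2.5y] swap r/2=337/11641: DF=(1 − 337/11641·(0.989700+0.954500+0.948300+0.898700))/(1+337/11641) = 2163/2500 ≈ 0.865200
step 6 [3y] bond c/2=3/160: DF=(377223/400000 − 3/160·(0.989700+0.954500+0.948300+0.898700+0.865200))/(1+3/160) = 21/25 ≈ 0.840000
step 7 [3.5y] zero: DF = P = 8101/10000 ≈ 0.810100
step 8 [4y] bond c/2=33/800: DF=(4214719/4000000 − 33/800·(0.989700+0.954500+0.948300+0.898700+0.865200+0.840000+0.810100))/(1+33/800) = 7621/10000 ≈ 0.762100

1 1/2 9897/10000
2 1 1909/2000
3 3/2 9483/10000
4 2 8987/10000
5 5/2 2163/2500
6 3 21/25
7 7/2 8101/10000
8 4 7621/10000
f(3y,3.5y) = ((21/25)/(8101/10000) − 1)/(1/2) = 598/8101 ≈ 7.3818%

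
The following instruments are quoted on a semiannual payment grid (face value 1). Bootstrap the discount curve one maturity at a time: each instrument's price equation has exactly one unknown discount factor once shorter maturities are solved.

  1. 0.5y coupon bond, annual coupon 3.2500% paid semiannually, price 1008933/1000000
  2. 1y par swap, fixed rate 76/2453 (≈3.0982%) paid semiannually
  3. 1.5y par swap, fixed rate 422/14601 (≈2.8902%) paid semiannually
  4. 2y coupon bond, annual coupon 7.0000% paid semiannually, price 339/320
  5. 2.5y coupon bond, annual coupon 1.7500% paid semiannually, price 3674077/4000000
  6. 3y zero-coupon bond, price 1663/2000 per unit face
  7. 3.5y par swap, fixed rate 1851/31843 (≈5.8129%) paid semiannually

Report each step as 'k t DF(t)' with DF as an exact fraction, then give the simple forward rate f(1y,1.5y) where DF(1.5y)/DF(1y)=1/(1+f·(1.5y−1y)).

1 1/2 1241/1250
2 1 606/625
3 3/2 4789/5000
4 2 578/625
5 5/2 2193/2500
6 3 1663/2000
7 7/2 8149/10000
f(1y,1.5y) = ((606/625)/(4789/5000) − 1)/(1/2) = 118/4789 ≈ 2.4640%

step 1 [0.5y] bond c/2=13/800: DF=(1008933/1000000 − 13/800·(0))/(1+13/800) = 1241/1250 ≈ 0.992800
step 2 [1y] swap r/2=38/2453: DF=(1 − 38/2453·(0.992800))/(1+38/2453) = 606/625 ≈ 0.969600
step 3 [1.5y] swap r/2=211/14601: DF=(1 − 211/14601·(0.992800+0.969600))/(1+211/14601) = 4789/5000 ≈ 0.957800
step 4 [2y] bond c/2=7/200: DF=(339/320 − 7/200·(0.992800+0.969600+0.957800))/(1+7/200) = 578/625 ≈ 0.924800
step 5 [2.5y] bond c/2=7/800: DF=(3674077/4000000 − 7/800·(0.992800+0.969600+0.957800+0.924800))/(1+7/800) = 2193/2500 ≈ 0.877200
step 6 [3y] zero: DF = P = 1663/2000 ≈ 0.831500
step 7 [3.5y] swap r/2=1851/63686: DF=(1 − 1851/63686·(0.992800+0.969600+0.957800+0.924800+0.877200+0.831500))/(1+1851/63686) = 8149/10000 ≈ 0.814900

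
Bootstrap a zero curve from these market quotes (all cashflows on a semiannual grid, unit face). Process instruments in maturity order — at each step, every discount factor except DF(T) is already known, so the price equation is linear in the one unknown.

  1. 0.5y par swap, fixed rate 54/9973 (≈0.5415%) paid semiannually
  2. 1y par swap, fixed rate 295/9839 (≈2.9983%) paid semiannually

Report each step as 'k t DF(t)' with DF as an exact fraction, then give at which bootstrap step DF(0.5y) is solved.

1 1/2 9973/10000
2 1 1941/2000
DF(0.5y) is solved at step 1

step 1 [0.5y] swap r/2=27/9973: DF=(1 − 27/9973·(0))/(1+27/9973) = 9973/10000 ≈ 0.997300
step 2 [1y] swap r/2=295/19678: DF=(1 − 295/19678·(0.997300))/(1+295/19678) = 1941/2000 ≈ 0.970500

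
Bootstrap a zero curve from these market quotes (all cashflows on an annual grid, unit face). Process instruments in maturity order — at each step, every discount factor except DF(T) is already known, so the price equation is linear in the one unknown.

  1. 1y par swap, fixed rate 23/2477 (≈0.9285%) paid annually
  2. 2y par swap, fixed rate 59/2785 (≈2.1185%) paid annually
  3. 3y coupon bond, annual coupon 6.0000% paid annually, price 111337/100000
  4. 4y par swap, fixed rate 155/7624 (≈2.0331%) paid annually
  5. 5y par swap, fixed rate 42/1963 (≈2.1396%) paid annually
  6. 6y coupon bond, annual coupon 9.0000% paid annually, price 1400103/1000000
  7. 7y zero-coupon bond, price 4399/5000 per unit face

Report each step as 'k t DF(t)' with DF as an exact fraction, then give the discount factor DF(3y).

1 1 2477/2500
2 2 9587/10000
3 3 47/50
4 4 369/400
5 5 562/625
6 6 1791/2000
7 7 4399/5000
DF(3y) = 47/50 ≈ 0.940000

step 1 [1y] swap r/1=23/2477: DF=(1 − 23/2477·(0))/(1+23/2477) = 2477/2500 ≈ 0.990800
step 2 [2y] swap r/1=59/2785: DF=(1 − 59/2785·(0.990800))/(1+59/2785) = 9587/10000 ≈ 0.958700
step 3 [3y] bond c/1=3/50: DF=(111337/100000 − 3/50·(0.990800+0.958700))/(1+3/50) = 47/50 ≈ 0.940000
step 4 [4y] swap r/1=155/7624: DF=(1 − 155/7624·(0.990800+0.958700+0.940000))/(1+155/7624) = 369/400 ≈ 0.922500
step 5 [5y] swap r/1=42/1963: DF=(1 − 42/1963·(0.990800+0.958700+0.940000+0.922500))/(1+42/1963) = 562/625 ≈ 0.899200
step 6 [6y] bond c/1=9/100: DF=(1400103/1000000 − 9/100·(0.990800+0.958700+0.940000+0.922500+0.899200))/(1+9/100) = 1791/2000 ≈ 0.895500
step 7 [7y] zero: DF = P = 4399/5000 ≈ 0.879800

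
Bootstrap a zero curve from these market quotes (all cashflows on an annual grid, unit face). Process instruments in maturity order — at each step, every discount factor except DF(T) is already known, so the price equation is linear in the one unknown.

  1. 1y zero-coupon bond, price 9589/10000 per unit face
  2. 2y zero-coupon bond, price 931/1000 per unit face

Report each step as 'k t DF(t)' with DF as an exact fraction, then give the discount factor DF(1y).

step 1 [1y] zero: DF = P = 9589/10000 ≈ 0.958900
step 2 [2y] zero: DF = P = 931/1000 ≈ 0.931000

1 1 9589/10000
2 2 931/1000
DF(1y) = 9589/10000 ≈ 0.958900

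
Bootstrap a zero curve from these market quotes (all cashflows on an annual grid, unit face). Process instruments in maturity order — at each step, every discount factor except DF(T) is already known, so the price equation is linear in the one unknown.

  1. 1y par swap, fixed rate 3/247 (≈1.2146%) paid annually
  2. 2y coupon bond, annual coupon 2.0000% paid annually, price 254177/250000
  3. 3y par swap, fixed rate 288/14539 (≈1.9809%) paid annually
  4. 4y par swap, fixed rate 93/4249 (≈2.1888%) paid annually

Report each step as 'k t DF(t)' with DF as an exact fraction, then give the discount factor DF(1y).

step 1 [1y] swap r/1=3/247: DF=(1 − 3/247·(0))/(1+3/247) = 247/250 ≈ 0.988000
step 2 [2y] bond c/1=1/50: DF=(254177/250000 − 1/50·(0.988000))/(1+1/50) = 4887/5000 ≈ 0.977400
step 3 [3y] swap r/1=288/14539: DF=(1 − 288/14539·(0.988000+0.977400))/(1+288/14539) = 589/625 ≈ 0.942400
step 4 [4y] swap r/1=93/4249: DF=(1 − 93/4249·(0.988000+0.977400+0.942400))/(1+93/4249) = 9163/10000 ≈ 0.916300

1 1 247/250
2 2 4887/5000
3 3 589/625
4 4 9163/10000
DF(1y) = 247/250 ≈ 0.988000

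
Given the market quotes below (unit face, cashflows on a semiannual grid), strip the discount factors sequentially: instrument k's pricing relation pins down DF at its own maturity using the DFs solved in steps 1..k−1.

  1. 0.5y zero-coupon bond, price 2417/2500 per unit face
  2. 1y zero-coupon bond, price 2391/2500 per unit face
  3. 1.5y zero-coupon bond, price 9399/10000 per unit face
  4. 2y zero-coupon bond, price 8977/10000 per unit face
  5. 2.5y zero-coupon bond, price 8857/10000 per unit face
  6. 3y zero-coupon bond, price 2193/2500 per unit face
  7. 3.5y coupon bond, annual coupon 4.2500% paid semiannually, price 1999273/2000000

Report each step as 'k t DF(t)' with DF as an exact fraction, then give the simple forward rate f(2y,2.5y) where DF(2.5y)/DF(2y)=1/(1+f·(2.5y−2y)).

1 1/2 2417/2500
2 1 2391/2500
3 3/2 9399/10000
4 2 8977/10000
5 5/2 8857/10000
6 3 2193/2500
7 7/2 8639/10000
f(2y,2.5y) = ((8977/10000)/(8857/10000) − 1)/(1/2) = 240/8857 ≈ 2.7097%

step 1 [0.5y] zero: DF = P = 2417/2500 ≈ 0.966800
step 2 [1y] zero: DF = P = 2391/2500 ≈ 0.956400
step 3 [1.5y] zero: DF = P = 9399/10000 ≈ 0.939900
step 4 [2y] zero: DF = P = 8977/10000 ≈ 0.897700
step 5 [2.5y] zero: DF = P = 8857/10000 ≈ 0.885700
step 6 [3y] zero: DF = P = 2193/2500 ≈ 0.877200
step 7 [3.5y] bond c/2=17/800: DF=(1999273/2000000 − 17/800·(0.966800+0.956400+0.939900+0.897700+0.885700+0.877200))/(1+17/800) = 8639/10000 ≈ 0.863900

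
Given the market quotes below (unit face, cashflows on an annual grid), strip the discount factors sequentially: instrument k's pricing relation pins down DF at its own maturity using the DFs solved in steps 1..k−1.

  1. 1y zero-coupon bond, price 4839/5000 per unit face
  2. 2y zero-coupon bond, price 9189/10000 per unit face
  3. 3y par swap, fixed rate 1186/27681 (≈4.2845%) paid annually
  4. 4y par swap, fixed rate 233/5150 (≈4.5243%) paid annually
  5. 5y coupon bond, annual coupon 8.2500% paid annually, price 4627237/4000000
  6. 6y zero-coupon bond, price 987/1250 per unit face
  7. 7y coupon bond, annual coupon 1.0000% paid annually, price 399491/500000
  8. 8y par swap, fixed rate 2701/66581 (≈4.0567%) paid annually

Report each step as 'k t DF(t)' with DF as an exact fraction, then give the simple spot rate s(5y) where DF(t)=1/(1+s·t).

1 1 4839/5000
2 2 9189/10000
3 3 4407/5000
4 4 8369/10000
5 5 7939/10000
6 6 987/1250
7 7 7397/10000
8 8 7299/10000
s(5y) = (1/(7939/10000) − 1)/(5) = 2061/39695 ≈ 5.1921%

step 1 [1y] zero: DF = P = 4839/5000 ≈ 0.967800
step 2 [2y] zero: DF = P = 9189/10000 ≈ 0.918900
step 3 [3y] swap r/1=1186/27681: DF=(1 − 1186/27681·(0.967800+0.918900))/(1+1186/27681) = 4407/5000 ≈ 0.881400
step 4 [4y] swap r/1=233/5150: DF=(1 − 233/5150·(0.967800+0.918900+0.881400))/(1+233/5150) = 8369/10000 ≈ 0.836900
step 5 [5y] bond c/1=33/400: DF=(4627237/4000000 − 33/400·(0.967800+0.918900+0.881400+0.836900))/(1+33/400) = 7939/10000 ≈ 0.793900
step 6 [6y] zero: DF = P = 987/1250 ≈ 0.789600
step 7 [7y] bond c/1=1/100: DF=(399491/500000 − 1/100·(0.967800+0.918900+0.881400+0.836900+0.793900+0.789600))/(1+1/100) = 7397/10000 ≈ 0.739700
step 8 [8y] swap r/1=2701/66581: DF=(1 − 2701/66581·(0.967800+0.918900+0.881400+0.836900+0.793900+0.789600+0.739700))/(1+2701/66581) = 7299/10000 ≈ 0.729900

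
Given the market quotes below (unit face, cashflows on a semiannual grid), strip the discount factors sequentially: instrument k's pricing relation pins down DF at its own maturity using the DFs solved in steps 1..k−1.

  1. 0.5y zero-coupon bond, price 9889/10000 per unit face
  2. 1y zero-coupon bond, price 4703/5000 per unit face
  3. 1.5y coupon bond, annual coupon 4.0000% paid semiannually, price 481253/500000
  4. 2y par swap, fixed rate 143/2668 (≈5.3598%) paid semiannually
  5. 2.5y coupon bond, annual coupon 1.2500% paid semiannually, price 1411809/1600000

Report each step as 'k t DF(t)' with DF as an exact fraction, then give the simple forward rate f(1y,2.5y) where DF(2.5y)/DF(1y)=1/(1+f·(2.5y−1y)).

1 1/2 9889/10000
2 1 4703/5000
3 3/2 4529/5000
4 2 8999/10000
5 5/2 8537/10000
f(1y,2.5y) = ((4703/5000)/(8537/10000) − 1)/(3/2) = 1738/25611 ≈ 6.7861%

step 1 [0.5y] zero: DF = P = 9889/10000 ≈ 0.988900
step 2 [1y] zero: DF = P = 4703/5000 ≈ 0.940600
step 3 [1.5y] bond c/2=1/50: DF=(481253/500000 − 1/50·(0.988900+0.940600))/(1+1/50) = 4529/5000 ≈ 0.905800
step 4 [2y] swap r/2=143/5336: DF=(1 − 143/5336·(0.988900+0.940600+0.905800))/(1+143/5336) = 8999/10000 ≈ 0.899900
step 5 [2.5y] bond c/2=1/160: DF=(1411809/1600000 − 1/160·(0.988900+0.940600+0.905800+0.899900))/(1+1/160) = 8537/10000 ≈ 0.853700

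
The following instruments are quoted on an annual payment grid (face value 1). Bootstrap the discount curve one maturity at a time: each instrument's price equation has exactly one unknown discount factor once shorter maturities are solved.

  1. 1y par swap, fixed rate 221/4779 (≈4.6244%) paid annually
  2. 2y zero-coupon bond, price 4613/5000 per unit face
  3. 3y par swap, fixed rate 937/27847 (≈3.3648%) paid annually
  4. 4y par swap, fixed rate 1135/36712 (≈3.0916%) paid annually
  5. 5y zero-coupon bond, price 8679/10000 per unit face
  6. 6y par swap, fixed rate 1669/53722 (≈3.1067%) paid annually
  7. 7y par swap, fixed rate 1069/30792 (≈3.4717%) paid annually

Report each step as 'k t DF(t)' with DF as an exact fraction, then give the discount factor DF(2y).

step 1 [1y] swap r/1=221/4779: DF=(1 − 221/4779·(0))/(1+221/4779) = 4779/5000 ≈ 0.955800
step 2 [2y] zero: DF = P = 4613/5000 ≈ 0.922600
step 3 [3y] swap r/1=937/27847: DF=(1 − 937/27847·(0.955800+0.922600))/(1+937/27847) = 9063/10000 ≈ 0.906300
step 4 [4y] swap r/1=1135/36712: DF=(1 − 1135/36712·(0.955800+0.922600+0.906300))/(1+1135/36712) = 1773/2000 ≈ 0.886500
step 5 [5y] zero: DF = P = 8679/10000 ≈ 0.867900
step 6 [6y] swap r/1=1669/53722: DF=(1 − 1669/53722·(0.955800+0.922600+0.906300+0.886500+0.867900))/(1+1669/53722) = 8331/10000 ≈ 0.833100
step 7 [7y] swap r/1=1069/30792: DF=(1 − 1069/30792·(0.955800+0.922600+0.906300+0.886500+0.867900+0.833100))/(1+1069/30792) = 3931/5000 ≈ 0.786200

1 1 4779/5000
2 2 4613/5000
3 3 9063/10000
4 4 1773/2000
5 5 8679/10000
6 6 8331/10000
7 7 3931/5000
DF(2y) = 4613/5000 ≈ 0.922600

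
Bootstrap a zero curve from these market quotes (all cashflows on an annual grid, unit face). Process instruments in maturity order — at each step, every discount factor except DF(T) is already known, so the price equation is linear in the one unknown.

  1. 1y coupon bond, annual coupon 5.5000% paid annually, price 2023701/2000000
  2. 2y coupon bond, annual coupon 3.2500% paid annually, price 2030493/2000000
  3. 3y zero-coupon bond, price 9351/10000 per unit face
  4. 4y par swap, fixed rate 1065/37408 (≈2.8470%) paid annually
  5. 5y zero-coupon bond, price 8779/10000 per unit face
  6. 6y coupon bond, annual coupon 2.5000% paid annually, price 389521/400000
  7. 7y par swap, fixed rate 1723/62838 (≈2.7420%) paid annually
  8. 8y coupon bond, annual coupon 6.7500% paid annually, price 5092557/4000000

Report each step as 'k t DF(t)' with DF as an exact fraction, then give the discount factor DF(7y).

step 1 [1y] bond c/1=11/200: DF=(2023701/2000000 − 11/200·(0))/(1+11/200) = 9591/10000 ≈ 0.959100
step 2 [2y] bond c/1=13/400: DF=(2030493/2000000 − 13/400·(0.959100))/(1+13/400) = 9531/10000 ≈ 0.953100
step 3 [3y] zero: DF = P = 9351/10000 ≈ 0.935100
step 4 [4y] swap r/1=1065/37408: DF=(1 − 1065/37408·(0.959100+0.953100+0.935100))/(1+1065/37408) = 1787/2000 ≈ 0.893500
step 5 [5y] zero: DF = P = 8779/10000 ≈ 0.877900
step 6 [6y] bond c/1=1/40: DF=(389521/400000 − 1/40·(0.959100+0.953100+0.935100+0.893500+0.877900))/(1+1/40) = 4187/5000 ≈ 0.837400
step 7 [7y] swap r/1=1723/62838: DF=(1 − 1723/62838·(0.959100+0.953100+0.935100+0.893500+0.877900+0.837400))/(1+1723/62838) = 8277/10000 ≈ 0.827700
step 8 [8y] bond c/1=27/400: DF=(5092557/4000000 − 27/400·(0.959100+0.953100+0.935100+0.893500+0.877900+0.837400+0.827700))/(1+27/400) = 7953/10000 ≈ 0.795300

1 1 9591/10000
2 2 9531/10000
3 3 9351/10000
4 4 1787/2000
5 5 8779/10000
6 6 4187/5000
7 7 8277/10000
8 8 7953/10000
DF(7y) = 8277/10000 ≈ 0.827700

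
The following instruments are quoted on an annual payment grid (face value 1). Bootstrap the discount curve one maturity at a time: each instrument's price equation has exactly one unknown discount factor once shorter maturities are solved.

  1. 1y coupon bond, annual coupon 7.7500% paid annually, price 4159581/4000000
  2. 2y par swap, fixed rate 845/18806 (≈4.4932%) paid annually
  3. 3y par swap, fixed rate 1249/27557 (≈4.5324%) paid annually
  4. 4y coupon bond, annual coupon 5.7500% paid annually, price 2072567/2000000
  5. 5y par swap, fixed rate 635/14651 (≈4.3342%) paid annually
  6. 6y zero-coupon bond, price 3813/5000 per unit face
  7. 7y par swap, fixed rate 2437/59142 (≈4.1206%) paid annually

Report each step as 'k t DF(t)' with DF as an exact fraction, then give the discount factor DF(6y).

step 1 [1y] bond c/1=31/400: DF=(4159581/4000000 − 31/400·(0))/(1+31/400) = 9651/10000 ≈ 0.965100
step 2 [2y] swap r/1=845/18806: DF=(1 − 845/18806·(0.965100))/(1+845/18806) = 1831/2000 ≈ 0.915500
step 3 [3y] swap r/1=1249/27557: DF=(1 − 1249/27557·(0.965100+0.915500))/(1+1249/27557) = 8751/10000 ≈ 0.875100
step 4 [4y] bond c/1=23/400: DF=(2072567/2000000 − 23/400·(0.965100+0.915500+0.875100))/(1+23/400) = 8301/10000 ≈ 0.830100
step 5 [5y] swap r/1=635/14651: DF=(1 − 635/14651·(0.965100+0.915500+0.875100+0.830100))/(1+635/14651) = 1619/2000 ≈ 0.809500
step 6 [6y] zero: DF = P = 3813/5000 ≈ 0.762600
step 7 [7y] swap r/1=2437/59142: DF=(1 − 2437/59142·(0.965100+0.915500+0.875100+0.830100+0.809500+0.762600))/(1+2437/59142) = 7563/10000 ≈ 0.756300

1 1 9651/10000
2 2 1831/2000
3 3 8751/10000
4 4 8301/10000
5 5 1619/2000
6 6 3813/5000
7 7 7563/10000
DF(6y) = 3813/5000 ≈ 0.762600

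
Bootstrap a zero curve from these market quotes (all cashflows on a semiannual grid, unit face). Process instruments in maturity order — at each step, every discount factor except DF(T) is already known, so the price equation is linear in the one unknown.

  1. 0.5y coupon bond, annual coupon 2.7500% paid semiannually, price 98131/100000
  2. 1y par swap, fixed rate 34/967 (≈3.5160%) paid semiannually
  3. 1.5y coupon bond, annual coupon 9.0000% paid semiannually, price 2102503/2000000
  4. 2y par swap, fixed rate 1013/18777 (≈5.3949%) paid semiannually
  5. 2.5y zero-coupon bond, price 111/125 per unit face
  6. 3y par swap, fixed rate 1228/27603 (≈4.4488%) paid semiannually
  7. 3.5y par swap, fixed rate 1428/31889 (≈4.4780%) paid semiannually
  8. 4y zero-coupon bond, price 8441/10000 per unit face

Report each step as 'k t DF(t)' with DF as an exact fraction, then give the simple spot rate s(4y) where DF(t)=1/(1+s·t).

step 1 [0.5y] bond c/2=11/800: DF=(98131/100000 − 11/800·(0))/(1+11/800) = 121/125 ≈ 0.968000
step 2 [1y] swap r/2=17/967: DF=(1 − 17/967·(0.968000))/(1+17/967) = 483/500 ≈ 0.966000
step 3 [1.5y] bond c/2=9/200: DF=(2102503/2000000 − 9/200·(0.968000+0.966000))/(1+9/200) = 9227/10000 ≈ 0.922700
step 4 [2y] swap r/2=1013/37554: DF=(1 − 1013/37554·(0.968000+0.966000+0.922700))/(1+1013/37554) = 8987/10000 ≈ 0.898700
step 5 [2.5y] zero: DF = P = 111/125 ≈ 0.888000
step 6 [3y] swap r/2=614/27603: DF=(1 − 614/27603·(0.968000+0.966000+0.922700+0.898700+0.888000))/(1+614/27603) = 2193/2500 ≈ 0.877200
step 7 [3.5y] swap r/2=714/31889: DF=(1 − 714/31889·(0.968000+0.966000+0.922700+0.898700+0.888000+0.877200))/(1+714/31889) = 2143/2500 ≈ 0.857200
step 8 [4y] zero: DF = P = 8441/10000 ≈ 0.844100

1 1/2 121/125
2 1 483/500
3 3/2 9227/10000
4 2 8987/10000
5 5/2 111/125
6 3 2193/2500
7 7/2 2143/2500
8 4 8441/10000
s(4y) = (1/(8441/10000) − 1)/(4) = 1559/33764 ≈ 4.6173%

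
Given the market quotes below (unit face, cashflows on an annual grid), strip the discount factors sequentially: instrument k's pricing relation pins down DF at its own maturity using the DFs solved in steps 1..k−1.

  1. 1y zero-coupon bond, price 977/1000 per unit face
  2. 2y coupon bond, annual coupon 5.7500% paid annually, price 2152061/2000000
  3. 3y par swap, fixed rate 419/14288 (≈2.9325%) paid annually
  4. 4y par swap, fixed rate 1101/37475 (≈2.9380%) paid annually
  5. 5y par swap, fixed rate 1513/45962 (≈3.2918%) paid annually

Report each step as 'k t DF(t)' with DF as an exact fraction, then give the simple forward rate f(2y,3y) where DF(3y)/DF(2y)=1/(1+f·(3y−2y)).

step 1 [1y] zero: DF = P = 977/1000 ≈ 0.977000
step 2 [2y] bond c/1=23/400: DF=(2152061/2000000 − 23/400·(0.977000))/(1+23/400) = 2411/2500 ≈ 0.964400
step 3 [3y] swap r/1=419/14288: DF=(1 − 419/14288·(0.977000+0.964400))/(1+419/14288) = 4581/5000 ≈ 0.916200
step 4 [4y] swap r/1=1101/37475: DF=(1 − 1101/37475·(0.977000+0.964400+0.916200))/(1+1101/37475) = 8899/10000 ≈ 0.889900
step 5 [5y] swap r/1=1513/45962: DF=(1 − 1513/45962·(0.977000+0.964400+0.916200+0.889900))/(1+1513/45962) = 8487/10000 ≈ 0.848700

1 1 977/1000
2 2 2411/2500
3 3 4581/5000
4 4 8899/10000
5 5 8487/10000
f(2y,3y) = ((2411/2500)/(4581/5000) − 1)/(1) = 241/4581 ≈ 5.2609%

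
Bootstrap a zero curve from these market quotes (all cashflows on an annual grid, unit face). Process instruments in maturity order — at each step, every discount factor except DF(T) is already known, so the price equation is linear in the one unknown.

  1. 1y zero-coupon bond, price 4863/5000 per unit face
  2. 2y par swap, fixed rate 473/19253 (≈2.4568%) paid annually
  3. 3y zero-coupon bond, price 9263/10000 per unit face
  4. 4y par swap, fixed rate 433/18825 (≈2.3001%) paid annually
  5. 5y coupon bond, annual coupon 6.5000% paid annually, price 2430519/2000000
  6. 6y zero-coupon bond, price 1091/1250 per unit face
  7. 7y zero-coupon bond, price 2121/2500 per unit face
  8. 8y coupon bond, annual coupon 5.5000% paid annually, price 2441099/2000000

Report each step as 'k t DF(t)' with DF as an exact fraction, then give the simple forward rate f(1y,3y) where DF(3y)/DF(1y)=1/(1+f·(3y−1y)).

1 1 4863/5000
2 2 9527/10000
3 3 9263/10000
4 4 4567/5000
5 5 9113/10000
6 6 1091/1250
7 7 2121/2500
8 8 4117/5000
f(1y,3y) = ((4863/5000)/(9263/10000) − 1)/(2) = 463/18526 ≈ 2.4992%

step 1 [1y] zero: DF = P = 4863/5000 ≈ 0.972600
step 2 [2y] swap r/1=473/19253: DF=(1 − 473/19253·(0.972600))/(1+473/19253) = 9527/10000 ≈ 0.952700
step 3 [3y] zero: DF = P = 9263/10000 ≈ 0.926300
step 4 [4y] swap r/1=433/18825: DF=(1 − 433/18825·(0.972600+0.952700+0.926300))/(1+433/18825) = 4567/5000 ≈ 0.913400
step 5 [5y] bond c/1=13/200: DF=(2430519/2000000 − 13/200·(0.972600+0.952700+0.926300+0.913400))/(1+13/200) = 9113/10000 ≈ 0.911300
step 6 [6y] zero: DF = P = 1091/1250 ≈ 0.872800
step 7 [7y] zero: DF = P = 2121/2500 ≈ 0.848400
step 8 [8y] bond c/1=11/200: DF=(2441099/2000000 − 11/200·(0.972600+0.952700+0.926300+0.913400+0.911300+0.872800+0.848400))/(1+11/200) = 4117/5000 ≈ 0.823400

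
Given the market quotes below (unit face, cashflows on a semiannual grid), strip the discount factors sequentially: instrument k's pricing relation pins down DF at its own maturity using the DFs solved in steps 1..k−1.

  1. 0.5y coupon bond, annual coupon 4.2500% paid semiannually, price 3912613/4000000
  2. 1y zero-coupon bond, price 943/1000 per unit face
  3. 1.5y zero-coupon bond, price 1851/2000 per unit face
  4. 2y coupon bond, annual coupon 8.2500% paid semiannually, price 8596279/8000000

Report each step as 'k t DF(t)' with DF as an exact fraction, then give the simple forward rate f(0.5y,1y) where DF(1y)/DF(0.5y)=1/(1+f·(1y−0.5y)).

1 1/2 4789/5000
2 1 943/1000
3 3/2 1851/2000
4 2 23/25
f(0.5y,1y) = ((4789/5000)/(943/1000) − 1)/(1/2) = 148/4715 ≈ 3.1389%

step 1 [0.5y] bond c/2=17/800: DF=(3912613/4000000 − 17/800·(0))/(1+17/800) = 4789/5000 ≈ 0.957800
step 2 [1y] zero: DF = P = 943/1000 ≈ 0.943000
step 3 [1.5y] zero: DF = P = 1851/2000 ≈ 0.925500
step 4 [2y] bond c/2=33/800: DF=(8596279/8000000 − 33/800·(0.957800+0.943000+0.925500))/(1+33/800) = 23/25 ≈ 0.920000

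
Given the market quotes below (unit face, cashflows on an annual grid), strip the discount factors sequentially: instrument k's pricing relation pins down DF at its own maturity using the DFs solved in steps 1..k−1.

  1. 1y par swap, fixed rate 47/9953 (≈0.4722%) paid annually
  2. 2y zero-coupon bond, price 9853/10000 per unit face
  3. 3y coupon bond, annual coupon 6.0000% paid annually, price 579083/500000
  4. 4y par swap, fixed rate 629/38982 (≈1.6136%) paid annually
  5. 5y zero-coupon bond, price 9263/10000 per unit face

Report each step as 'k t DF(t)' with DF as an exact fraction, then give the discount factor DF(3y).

1 1 9953/10000
2 2 9853/10000
3 3 1961/2000
4 4 9371/10000
5 5 9263/10000
DF(3y) = 1961/2000 ≈ 0.980500

step 1 [1y] swap r/1=47/9953: DF=(1 − 47/9953·(0))/(1+47/9953) = 9953/10000 ≈ 0.995300
step 2 [2y] zero: DF = P = 9853/10000 ≈ 0.985300
step 3 [3y] bond c/1=3/50: DF=(579083/500000 − 3/50·(0.995300+0.985300))/(1+3/50) = 1961/2000 ≈ 0.980500
step 4 [4y] swap r/1=629/38982: DF=(1 − 629/38982·(0.995300+0.985300+0.980500))/(1+629/38982) = 9371/10000 ≈ 0.937100
step 5 [5y] zero: DF = P = 9263/10000 ≈ 0.926300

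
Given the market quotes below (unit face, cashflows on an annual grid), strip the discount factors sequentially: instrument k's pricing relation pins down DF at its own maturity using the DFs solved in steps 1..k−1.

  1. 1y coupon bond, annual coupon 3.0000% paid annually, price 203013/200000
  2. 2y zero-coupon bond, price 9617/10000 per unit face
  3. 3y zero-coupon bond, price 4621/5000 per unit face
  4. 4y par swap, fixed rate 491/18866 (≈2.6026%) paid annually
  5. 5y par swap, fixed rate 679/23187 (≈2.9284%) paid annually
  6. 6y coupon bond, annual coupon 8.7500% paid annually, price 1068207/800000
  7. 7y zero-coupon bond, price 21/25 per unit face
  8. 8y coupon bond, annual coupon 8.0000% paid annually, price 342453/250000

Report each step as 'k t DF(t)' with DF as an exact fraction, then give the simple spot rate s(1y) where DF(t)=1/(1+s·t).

1 1 1971/2000
2 2 9617/10000
3 3 4621/5000
4 4 4509/5000
5 5 4321/5000
6 6 8547/10000
7 7 21/25
8 8 7993/10000
s(1y) = (1/(1971/2000) − 1)/(1) = 29/1971 ≈ 1.4713%

step 1 [1y] bond c/1=3/100: DF=(203013/200000 − 3/100·(0))/(1+3/100) = 1971/2000 ≈ 0.985500
step 2 [2y] zero: DF = P = 9617/10000 ≈ 0.961700
step 3 [3y] zero: DF = P = 4621/5000 ≈ 0.924200
step 4 [4y] swap r/1=491/18866: DF=(1 − 491/18866·(0.985500+0.961700+0.924200))/(1+491/18866) = 4509/5000 ≈ 0.901800
step 5 [5y] swap r/1=679/23187: DF=(1 − 679/23187·(0.985500+0.961700+0.924200+0.901800))/(1+679/23187) = 4321/5000 ≈ 0.864200
step 6 [6y] bond c/1=7/80: DF=(1068207/800000 − 7/80·(0.985500+0.961700+0.924200+0.901800+0.864200))/(1+7/80) = 8547/10000 ≈ 0.854700
step 7 [7y] zero: DF = P = 21/25 ≈ 0.840000
step 8 [8y] bond c/1=2/25: DF=(342453/250000 − 2/25·(0.985500+0.961700+0.924200+0.901800+0.864200+0.854700+0.840000))/(1+2/25) = 7993/10000 ≈ 0.799300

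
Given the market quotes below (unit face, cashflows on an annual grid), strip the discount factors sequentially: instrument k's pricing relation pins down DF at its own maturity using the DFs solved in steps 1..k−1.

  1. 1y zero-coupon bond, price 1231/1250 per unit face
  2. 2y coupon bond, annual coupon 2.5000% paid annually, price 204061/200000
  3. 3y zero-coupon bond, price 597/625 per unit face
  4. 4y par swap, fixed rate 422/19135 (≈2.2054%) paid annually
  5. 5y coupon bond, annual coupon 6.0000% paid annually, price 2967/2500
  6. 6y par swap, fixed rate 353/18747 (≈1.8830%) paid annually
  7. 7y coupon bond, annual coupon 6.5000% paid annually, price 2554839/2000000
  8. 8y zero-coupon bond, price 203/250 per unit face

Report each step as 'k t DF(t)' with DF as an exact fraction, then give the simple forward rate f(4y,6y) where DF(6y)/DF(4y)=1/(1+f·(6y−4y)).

1 1 1231/1250
2 2 4857/5000
3 3 597/625
4 4 2289/2500
5 5 903/1000
6 6 8941/10000
7 7 4281/5000
8 8 203/250
f(4y,6y) = ((2289/2500)/(8941/10000) − 1)/(2) = 215/17882 ≈ 1.2023%

step 1 [1y] zero: DF = P = 1231/1250 ≈ 0.984800
step 2 [2y] bond c/1=1/40: DF=(204061/200000 − 1/40·(0.984800))/(1+1/40) = 4857/5000 ≈ 0.971400
step 3 [3y] zero: DF = P = 597/625 ≈ 0.955200
step 4 [4y] swap r/1=422/19135: DF=(1 − 422/19135·(0.984800+0.971400+0.955200))/(1+422/19135) = 2289/2500 ≈ 0.915600
step 5 [5y] bond c/1=3/50: DF=(2967/2500 − 3/50·(0.984800+0.971400+0.955200+0.915600))/(1+3/50) = 903/1000 ≈ 0.903000
step 6 [6y] swap r/1=353/18747: DF=(1 − 353/18747·(0.984800+0.971400+0.955200+0.915600+0.903000))/(1+353/18747) = 8941/10000 ≈ 0.894100
step 7 [7y] bond c/1=13/200: DF=(2554839/2000000 − 13/200·(0.984800+0.971400+0.955200+0.915600+0.903000+0.894100))/(1+13/200) = 4281/5000 ≈ 0.856200
step 8 [8y] zero: DF = P = 203/250 ≈ 0.812000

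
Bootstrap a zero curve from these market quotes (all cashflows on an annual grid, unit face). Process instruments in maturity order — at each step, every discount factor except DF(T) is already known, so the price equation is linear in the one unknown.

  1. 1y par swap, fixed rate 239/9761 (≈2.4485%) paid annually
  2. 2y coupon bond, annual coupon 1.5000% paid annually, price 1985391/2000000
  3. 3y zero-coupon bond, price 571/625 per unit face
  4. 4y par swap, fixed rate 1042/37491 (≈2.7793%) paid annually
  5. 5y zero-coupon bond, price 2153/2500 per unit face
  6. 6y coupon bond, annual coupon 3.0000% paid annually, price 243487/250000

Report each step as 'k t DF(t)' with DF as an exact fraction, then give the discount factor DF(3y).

step 1 [1y] swap r/1=239/9761: DF=(1 − 239/9761·(0))/(1+239/9761) = 9761/10000 ≈ 0.976100
step 2 [2y] bond c/1=3/200: DF=(1985391/2000000 − 3/200·(0.976100))/(1+3/200) = 2409/2500 ≈ 0.963600
step 3 [3y] zero: DF = P = 571/625 ≈ 0.913600
step 4 [4y] swap r/1=1042/37491: DF=(1 − 1042/37491·(0.976100+0.963600+0.913600))/(1+1042/37491) = 4479/5000 ≈ 0.895800
step 5 [5y] zero: DF = P = 2153/2500 ≈ 0.861200
step 6 [6y] bond c/1=3/100: DF=(243487/250000 − 3/100·(0.976100+0.963600+0.913600+0.895800+0.861200))/(1+3/100) = 8113/10000 ≈ 0.811300

1 1 9761/10000
2 2 2409/2500
3 3 571/625
4 4 4479/5000
5 5 2153/2500
6 6 8113/10000
DF(3y) = 571/625 ≈ 0.913600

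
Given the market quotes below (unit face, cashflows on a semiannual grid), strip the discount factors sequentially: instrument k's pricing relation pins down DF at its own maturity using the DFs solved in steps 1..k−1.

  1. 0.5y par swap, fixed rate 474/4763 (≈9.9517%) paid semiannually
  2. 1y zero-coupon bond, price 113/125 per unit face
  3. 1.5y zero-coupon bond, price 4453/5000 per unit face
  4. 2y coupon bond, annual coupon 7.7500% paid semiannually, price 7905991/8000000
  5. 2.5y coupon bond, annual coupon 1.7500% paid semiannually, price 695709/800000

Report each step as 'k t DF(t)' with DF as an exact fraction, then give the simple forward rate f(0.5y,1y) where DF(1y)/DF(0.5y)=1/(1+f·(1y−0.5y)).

1 1/2 4763/5000
2 1 113/125
3 3/2 4453/5000
4 2 8489/10000
5 5/2 8309/10000
f(0.5y,1y) = ((4763/5000)/(113/125) − 1)/(1/2) = 243/2260 ≈ 10.7522%

step 1 [0.5y] swap r/2=237/4763: DF=(1 − 237/4763·(0))/(1+237/4763) = 4763/5000 ≈ 0.952600
step 2 [1y] zero: DF = P = 113/125 ≈ 0.904000
step 3 [1.5y] zero: DF = P = 4453/5000 ≈ 0.890600
step 4 [2y] bond c/2=31/800: DF=(7905991/8000000 − 31/800·(0.952600+0.904000+0.890600))/(1+31/800) = 8489/10000 ≈ 0.848900
step 5 [2.5y] bond c/2=7/800: DF=(695709/800000 − 7/800·(0.952600+0.904000+0.890600+0.848900))/(1+7/800) = 8309/10000 ≈ 0.830900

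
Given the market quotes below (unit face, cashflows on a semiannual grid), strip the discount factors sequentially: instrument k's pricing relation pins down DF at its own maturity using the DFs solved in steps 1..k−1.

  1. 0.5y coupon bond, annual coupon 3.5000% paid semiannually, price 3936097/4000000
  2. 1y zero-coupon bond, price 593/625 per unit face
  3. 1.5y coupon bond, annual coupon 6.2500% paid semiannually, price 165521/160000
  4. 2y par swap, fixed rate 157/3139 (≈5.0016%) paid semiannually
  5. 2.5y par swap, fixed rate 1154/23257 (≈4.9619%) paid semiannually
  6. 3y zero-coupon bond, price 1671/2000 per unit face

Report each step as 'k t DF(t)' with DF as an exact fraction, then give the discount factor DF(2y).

1 1/2 9671/10000
2 1 593/625
3 3/2 9451/10000
4 2 4529/5000
5 5/2 4423/5000
6 3 1671/2000
DF(2y) = 4529/5000 ≈ 0.905800

step 1 [0.5y] bond c/2=7/400: DF=(3936097/4000000 − 7/400·(0))/(1+7/400) = 9671/10000 ≈ 0.967100
step 2 [1y] zero: DF = P = 593/625 ≈ 0.948800
step 3 [1.5y] bond c/2=1/32: DF=(165521/160000 − 1/32·(0.967100+0.948800))/(1+1/32) = 9451/10000 ≈ 0.945100
step 4 [2y] swap r/2=157/6278: DF=(1 − 157/6278·(0.967100+0.948800+0.945100))/(1+157/6278) = 4529/5000 ≈ 0.905800
step 5 [2.5y] swap r/2=577/23257: DF=(1 − 577/23257·(0.967100+0.948800+0.945100+0.905800))/(1+577/23257) = 4423/5000 ≈ 0.884600
step 6 [3y] zero: DF = P = 1671/2000 ≈ 0.835500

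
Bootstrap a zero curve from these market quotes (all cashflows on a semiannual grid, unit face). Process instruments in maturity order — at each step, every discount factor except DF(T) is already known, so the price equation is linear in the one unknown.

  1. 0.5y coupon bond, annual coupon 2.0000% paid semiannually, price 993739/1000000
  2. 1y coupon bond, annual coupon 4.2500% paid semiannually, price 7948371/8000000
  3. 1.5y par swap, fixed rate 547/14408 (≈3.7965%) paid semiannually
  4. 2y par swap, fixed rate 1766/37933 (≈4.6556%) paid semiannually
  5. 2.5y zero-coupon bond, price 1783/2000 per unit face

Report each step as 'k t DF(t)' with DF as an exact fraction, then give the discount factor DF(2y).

1 1/2 9839/10000
2 1 2381/2500
3 3/2 9453/10000
4 2 9117/10000
5 5/2 1783/2000
DF(2y) = 9117/10000 ≈ 0.911700

step 1 [0.5y] bond c/2=1/100: DF=(993739/1000000 − 1/100·(0))/(1+1/100) = 9839/10000 ≈ 0.983900
step 2 [1y] bond c/2=17/800: DF=(7948371/8000000 − 17/800·(0.983900))/(1+17/800) = 2381/2500 ≈ 0.952400
step 3 [1.5y] swap r/2=547/28816: DF=(1 − 547/28816·(0.983900+0.952400))/(1+547/28816) = 9453/10000 ≈ 0.945300
step 4 [2y] swap r/2=883/37933: DF=(1 − 883/37933·(0.983900+0.952400+0.945300))/(1+883/37933) = 9117/10000 ≈ 0.911700
step 5 [2.5y] zero: DF = P = 1783/2000 ≈ 0.891500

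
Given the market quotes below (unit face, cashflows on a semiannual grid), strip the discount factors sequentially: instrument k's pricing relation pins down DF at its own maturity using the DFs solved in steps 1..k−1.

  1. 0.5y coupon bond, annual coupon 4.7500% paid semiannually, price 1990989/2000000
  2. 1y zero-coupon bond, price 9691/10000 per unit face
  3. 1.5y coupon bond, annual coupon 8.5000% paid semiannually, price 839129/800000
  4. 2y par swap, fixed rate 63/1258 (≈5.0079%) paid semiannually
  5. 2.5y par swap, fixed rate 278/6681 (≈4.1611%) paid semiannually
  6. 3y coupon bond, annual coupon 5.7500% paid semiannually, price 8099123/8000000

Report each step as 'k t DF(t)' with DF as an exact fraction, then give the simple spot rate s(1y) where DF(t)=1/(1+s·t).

step 1 [0.5y] bond c/2=19/800: DF=(1990989/2000000 − 19/800·(0))/(1+19/800) = 2431/2500 ≈ 0.972400
step 2 [1y] zero: DF = P = 9691/10000 ≈ 0.969100
step 3 [1.5y] bond c/2=17/400: DF=(839129/800000 − 17/400·(0.972400+0.969100))/(1+17/400) = 927/1000 ≈ 0.927000
step 4 [2y] swap r/2=63/2516: DF=(1 − 63/2516·(0.972400+0.969100+0.927000))/(1+63/2516) = 1811/2000 ≈ 0.905500
step 5 [2.5y] swap r/2=139/6681: DF=(1 − 139/6681·(0.972400+0.969100+0.927000+0.905500))/(1+139/6681) = 9027/10000 ≈ 0.902700
step 6 [3y] bond c/2=23/800: DF=(8099123/8000000 − 23/800·(0.972400+0.969100+0.927000+0.905500+0.902700))/(1+23/800) = 4267/5000 ≈ 0.853400

1 1/2 2431/2500
2 1 9691/10000
3 3/2 927/1000
4 2 1811/2000
5 5/2 9027/10000
6 3 4267/5000
s(1y) = (1/(9691/10000) − 1)/(1) = 309/9691 ≈ 3.1885%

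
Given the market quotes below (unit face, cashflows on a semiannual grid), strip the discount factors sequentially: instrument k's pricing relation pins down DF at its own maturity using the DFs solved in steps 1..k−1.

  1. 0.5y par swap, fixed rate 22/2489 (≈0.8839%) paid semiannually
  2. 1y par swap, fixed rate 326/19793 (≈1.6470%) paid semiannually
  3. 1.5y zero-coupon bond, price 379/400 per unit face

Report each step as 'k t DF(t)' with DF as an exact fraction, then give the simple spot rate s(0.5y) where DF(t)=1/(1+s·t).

step 1 [0.5y] swap r/2=11/2489: DF=(1 − 11/2489·(0))/(1+11/2489) = 2489/2500 ≈ 0.995600
step 2 [1y] swap r/2=163/19793: DF=(1 − 163/19793·(0.995600))/(1+163/19793) = 9837/10000 ≈ 0.983700
step 3 [1.5y] zero: DF = P = 379/400 ≈ 0.947500

1 1/2 2489/2500
2 1 9837/10000
3 3/2 379/400
s(0.5y) = (1/(2489/2500) − 1)/(1/2) = 22/2489 ≈ 0.8839%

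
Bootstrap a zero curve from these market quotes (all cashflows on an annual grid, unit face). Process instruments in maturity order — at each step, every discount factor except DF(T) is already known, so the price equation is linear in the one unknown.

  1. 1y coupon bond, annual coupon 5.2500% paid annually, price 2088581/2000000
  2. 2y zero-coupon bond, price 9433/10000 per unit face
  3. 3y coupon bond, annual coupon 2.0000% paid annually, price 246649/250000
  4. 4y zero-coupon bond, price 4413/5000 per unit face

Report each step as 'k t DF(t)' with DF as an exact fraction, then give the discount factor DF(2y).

step 1 [1y] bond c/1=21/400: DF=(2088581/2000000 − 21/400·(0))/(1+21/400) = 4961/5000 ≈ 0.992200
step 2 [2y] zero: DF = P = 9433/10000 ≈ 0.943300
step 3 [3y] bond c/1=1/50: DF=(246649/250000 − 1/50·(0.992200+0.943300))/(1+1/50) = 9293/10000 ≈ 0.929300
step 4 [4y] zero: DF = P = 4413/5000 ≈ 0.882600

1 1 4961/5000
2 2 9433/10000
3 3 9293/10000
4 4 4413/5000
DF(2y) = 9433/10000 ≈ 0.943300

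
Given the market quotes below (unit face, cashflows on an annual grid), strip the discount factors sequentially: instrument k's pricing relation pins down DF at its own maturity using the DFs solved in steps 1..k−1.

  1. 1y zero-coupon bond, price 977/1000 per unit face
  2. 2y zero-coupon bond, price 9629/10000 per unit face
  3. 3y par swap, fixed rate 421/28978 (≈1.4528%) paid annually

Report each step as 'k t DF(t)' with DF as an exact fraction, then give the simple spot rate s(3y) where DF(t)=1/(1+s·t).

1 1 977/1000
2 2 9629/10000
3 3 9579/10000
s(3y) = (1/(9579/10000) − 1)/(3) = 421/28737 ≈ 1.4650%

step 1 [1y] zero: DF = P = 977/1000 ≈ 0.977000
step 2 [2y] zero: DF = P = 9629/10000 ≈ 0.962900
step 3 [3y] swap r/1=421/28978: DF=(1 − 421/28978·(0.977000+0.962900))/(1+421/28978) = 9579/10000 ≈ 0.957900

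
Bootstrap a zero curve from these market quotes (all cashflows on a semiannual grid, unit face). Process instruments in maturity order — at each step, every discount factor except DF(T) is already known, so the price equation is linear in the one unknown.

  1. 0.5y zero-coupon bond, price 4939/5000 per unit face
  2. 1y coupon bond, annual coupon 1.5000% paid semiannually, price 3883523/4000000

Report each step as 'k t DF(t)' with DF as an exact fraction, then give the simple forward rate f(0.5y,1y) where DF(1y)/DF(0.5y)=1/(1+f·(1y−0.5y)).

step 1 [0.5y] zero: DF = P = 4939/5000 ≈ 0.987800
step 2 [1y] bond c/2=3/400: DF=(3883523/4000000 − 3/400·(0.987800))/(1+3/400) = 9563/10000 ≈ 0.956300

1 1/2 4939/5000
2 1 9563/10000
f(0.5y,1y) = ((4939/5000)/(9563/10000) − 1)/(1/2) = 630/9563 ≈ 6.5879%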